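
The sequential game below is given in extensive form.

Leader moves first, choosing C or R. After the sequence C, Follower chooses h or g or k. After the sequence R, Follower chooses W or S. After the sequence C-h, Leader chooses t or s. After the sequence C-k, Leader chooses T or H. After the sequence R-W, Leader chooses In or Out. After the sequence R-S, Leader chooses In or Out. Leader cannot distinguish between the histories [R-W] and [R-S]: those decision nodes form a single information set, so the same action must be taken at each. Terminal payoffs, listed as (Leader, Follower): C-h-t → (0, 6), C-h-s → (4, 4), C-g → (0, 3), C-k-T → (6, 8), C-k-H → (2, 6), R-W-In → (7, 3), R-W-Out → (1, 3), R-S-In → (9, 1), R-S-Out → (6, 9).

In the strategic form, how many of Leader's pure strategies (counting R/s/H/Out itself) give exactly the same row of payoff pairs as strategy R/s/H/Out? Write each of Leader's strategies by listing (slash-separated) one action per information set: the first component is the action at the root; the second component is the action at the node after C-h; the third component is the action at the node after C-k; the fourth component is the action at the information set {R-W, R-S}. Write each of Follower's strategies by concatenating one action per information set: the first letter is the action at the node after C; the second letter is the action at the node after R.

4

Row for R/s/H/Out (columns hW, hS, gW, gS, kW, kS): (1,3) (6,9) (1,3) (6,9) (1,3) (6,9).
Under R/s/H/Out, Leader's choice at the node after C-h and at the node after C-k can never be reached regardless of what Follower does, so varying those choices leaves every outcome unchanged.
Holding the reachable choices fixed and varying the unreachable ones freely already gives 2 × 2 = 4 equivalent strategies.
No other strategy reproduces this row, so those 4 are the full class: R/t/T/Out, R/t/H/Out, R/s/T/Out, R/s/H/Out.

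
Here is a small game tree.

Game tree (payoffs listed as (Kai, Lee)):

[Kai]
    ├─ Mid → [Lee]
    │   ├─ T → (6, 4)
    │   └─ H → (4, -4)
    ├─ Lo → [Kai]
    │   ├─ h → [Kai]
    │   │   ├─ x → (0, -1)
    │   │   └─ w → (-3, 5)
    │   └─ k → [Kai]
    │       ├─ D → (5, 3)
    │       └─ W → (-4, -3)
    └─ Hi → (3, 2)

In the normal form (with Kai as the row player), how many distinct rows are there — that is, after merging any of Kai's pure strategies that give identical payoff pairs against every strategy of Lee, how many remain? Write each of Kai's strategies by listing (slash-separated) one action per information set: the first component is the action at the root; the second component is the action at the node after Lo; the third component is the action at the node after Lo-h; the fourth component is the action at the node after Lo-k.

Kai has 24 pure strategies: Mid/h/x/D, Mid/h/x/W, Mid/h/w/D, Mid/h/w/W, Mid/k/x/D, Mid/k/x/W, Mid/k/w/D, Mid/k/w/W, Lo/h/x/D, Lo/h/x/W, Lo/h/w/D, Lo/h/w/W, Lo/k/x/D, Lo/k/x/W, Lo/k/w/D, Lo/k/w/W, Hi/h/x/D, Hi/h/x/W, Hi/h/w/D, Hi/h/w/W, Hi/k/x/D, Hi/k/x/W, Hi/k/w/D, Hi/k/w/W. Columns: T, H.
{Mid/h/x/D, Mid/h/x/W, Mid/h/w/D, Mid/h/w/W, Mid/k/x/D, Mid/k/x/W, Mid/k/w/D, Mid/k/w/W} → row (6,4) (4,-4)
{Lo/h/x/D, Lo/h/x/W} → row (0,-1) (0,-1)
{Lo/h/w/D, Lo/h/w/W} → row (-3,5) (-3,5)
{Lo/k/x/D, Lo/k/w/D} → row (5,3) (5,3)
{Lo/k/x/W, Lo/k/w/W} → row (-4,-3) (-4,-3)
{Hi/h/x/D, Hi/h/x/W, Hi/h/w/D, Hi/h/w/W, Hi/k/x/D, Hi/k/x/W, Hi/k/w/D, Hi/k/w/W} → row (3,2) (3,2)
That's 6 distinct rows out of 24 strategies.

6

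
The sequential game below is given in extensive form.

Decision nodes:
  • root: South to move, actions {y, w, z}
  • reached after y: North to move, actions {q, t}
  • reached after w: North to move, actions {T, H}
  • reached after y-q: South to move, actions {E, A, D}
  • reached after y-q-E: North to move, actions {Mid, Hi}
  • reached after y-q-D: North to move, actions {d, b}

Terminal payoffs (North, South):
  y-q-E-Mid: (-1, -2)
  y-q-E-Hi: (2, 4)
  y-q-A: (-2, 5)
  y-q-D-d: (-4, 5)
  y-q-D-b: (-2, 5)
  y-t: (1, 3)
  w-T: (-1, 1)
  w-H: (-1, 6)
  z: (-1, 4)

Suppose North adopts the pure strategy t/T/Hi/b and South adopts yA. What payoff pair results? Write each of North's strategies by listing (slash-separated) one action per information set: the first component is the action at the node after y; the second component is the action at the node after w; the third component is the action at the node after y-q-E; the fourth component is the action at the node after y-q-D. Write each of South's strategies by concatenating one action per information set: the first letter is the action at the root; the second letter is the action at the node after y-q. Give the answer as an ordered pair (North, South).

(1, 3)

Trace the play path from the root:
  South plays y
  North plays t at [y]
→ terminal payoff (1, 3).
(North's choice at the node after w is never reached on this path, so it doesn't affect the outcome.)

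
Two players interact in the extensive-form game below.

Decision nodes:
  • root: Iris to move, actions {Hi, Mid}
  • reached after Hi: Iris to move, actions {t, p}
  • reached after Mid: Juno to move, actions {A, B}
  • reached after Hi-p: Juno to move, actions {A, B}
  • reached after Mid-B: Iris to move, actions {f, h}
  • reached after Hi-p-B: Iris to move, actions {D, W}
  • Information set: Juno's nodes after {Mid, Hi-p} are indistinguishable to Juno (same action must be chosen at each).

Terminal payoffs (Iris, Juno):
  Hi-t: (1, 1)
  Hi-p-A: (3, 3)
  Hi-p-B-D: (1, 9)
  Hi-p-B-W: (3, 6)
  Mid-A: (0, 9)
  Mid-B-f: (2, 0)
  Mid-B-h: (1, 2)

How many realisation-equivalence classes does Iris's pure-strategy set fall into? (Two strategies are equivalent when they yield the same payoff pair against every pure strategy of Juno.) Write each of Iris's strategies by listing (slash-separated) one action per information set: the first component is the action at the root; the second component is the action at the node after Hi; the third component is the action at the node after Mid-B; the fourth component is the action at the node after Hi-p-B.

5

Iris has 16 pure strategies: Hi/t/f/D, Hi/t/f/W, Hi/t/h/D, Hi/t/h/W, Hi/p/f/D, Hi/p/f/W, Hi/p/h/D, Hi/p/h/W, Mid/t/f/D, Mid/t/f/W, Mid/t/h/D, Mid/t/h/W, Mid/p/f/D, Mid/p/f/W, Mid/p/h/D, Mid/p/h/W. Columns: A, B.
{Hi/t/f/D, Hi/t/f/W, Hi/t/h/D, Hi/t/h/W} → row (1,1) (1,1)
{Hi/p/f/D, Hi/p/h/D} → row (3,3) (1,9)
{Hi/p/f/W, Hi/p/h/W} → row (3,3) (3,6)
{Mid/t/f/D, Mid/t/f/W, Mid/p/f/D, Mid/p/f/W} → row (0,9) (2,0)
{Mid/t/h/D, Mid/t/h/W, Mid/p/h/D, Mid/p/h/W} → row (0,9) (1,2)
That's 5 distinct rows out of 16 strategies.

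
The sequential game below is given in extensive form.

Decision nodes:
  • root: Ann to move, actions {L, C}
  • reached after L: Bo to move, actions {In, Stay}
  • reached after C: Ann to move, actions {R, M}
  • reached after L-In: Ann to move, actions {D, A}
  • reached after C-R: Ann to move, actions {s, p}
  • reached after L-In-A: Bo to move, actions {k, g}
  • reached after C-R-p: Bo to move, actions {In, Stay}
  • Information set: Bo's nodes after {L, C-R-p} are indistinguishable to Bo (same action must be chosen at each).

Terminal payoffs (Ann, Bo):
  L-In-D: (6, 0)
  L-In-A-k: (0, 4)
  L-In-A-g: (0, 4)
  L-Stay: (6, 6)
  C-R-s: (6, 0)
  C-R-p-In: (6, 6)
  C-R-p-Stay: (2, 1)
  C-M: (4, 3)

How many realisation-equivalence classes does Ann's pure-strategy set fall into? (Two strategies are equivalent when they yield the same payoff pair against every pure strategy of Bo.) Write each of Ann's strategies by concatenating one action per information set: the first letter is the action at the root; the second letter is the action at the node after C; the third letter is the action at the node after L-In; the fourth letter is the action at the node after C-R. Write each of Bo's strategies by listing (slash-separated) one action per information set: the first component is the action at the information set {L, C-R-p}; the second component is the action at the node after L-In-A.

Ann has 16 pure strategies: LRDs, LRDp, LRAs, LRAp, LMDs, LMDp, LMAs, LMAp, CRDs, CRDp, CRAs, CRAp, CMDs, CMDp, CMAs, CMAp. Columns: In/k, In/g, Stay/k, Stay/g.
{LRDs, LRDp, LMDs, LMDp} → row (6,0) (6,0) (6,6) (6,6)
{LRAs, LRAp, LMAs, LMAp} → row (0,4) (0,4) (6,6) (6,6)
{CRDs, CRAs} → row (6,0) (6,0) (6,0) (6,0)
{CRDp, CRAp} → row (6,6) (6,6) (2,1) (2,1)
{CMDs, CMDp, CMAs, CMAp} → row (4,3) (4,3) (4,3) (4,3)
That's 5 distinct rows out of 16 strategies.

5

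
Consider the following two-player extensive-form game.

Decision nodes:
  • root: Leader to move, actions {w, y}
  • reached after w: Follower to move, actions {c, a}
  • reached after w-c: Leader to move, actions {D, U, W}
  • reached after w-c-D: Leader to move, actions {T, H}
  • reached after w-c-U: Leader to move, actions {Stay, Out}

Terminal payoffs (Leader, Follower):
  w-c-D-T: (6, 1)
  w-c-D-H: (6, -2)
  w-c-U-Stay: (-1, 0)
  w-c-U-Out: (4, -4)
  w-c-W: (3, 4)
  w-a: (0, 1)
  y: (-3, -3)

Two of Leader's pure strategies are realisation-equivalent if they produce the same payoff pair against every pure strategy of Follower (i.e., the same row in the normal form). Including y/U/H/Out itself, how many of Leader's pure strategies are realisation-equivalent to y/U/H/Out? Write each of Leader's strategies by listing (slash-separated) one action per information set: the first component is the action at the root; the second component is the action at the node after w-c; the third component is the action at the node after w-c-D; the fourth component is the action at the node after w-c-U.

Row for y/U/H/Out (columns c, a): (-3,-3) (-3,-3).
Under y/U/H/Out, Leader's choice at the node after w-c and at the node after w-c-D and at the node after w-c-U can never be reached regardless of what Follower does, so varying those choices leaves every outcome unchanged.
Holding the reachable choices fixed and varying the unreachable ones freely already gives 3 × 2 × 2 = 12 equivalent strategies.
No other strategy reproduces this row, so those 12 are the full class: y/D/T/Stay, y/D/T/Out, y/D/H/Stay, y/D/H/Out, y/U/T/Stay, y/U/T/Out, y/U/H/Stay, y/U/H/Out, y/W/T/Stay, y/W/T/Out, y/W/H/Stay, y/W/H/Out.

12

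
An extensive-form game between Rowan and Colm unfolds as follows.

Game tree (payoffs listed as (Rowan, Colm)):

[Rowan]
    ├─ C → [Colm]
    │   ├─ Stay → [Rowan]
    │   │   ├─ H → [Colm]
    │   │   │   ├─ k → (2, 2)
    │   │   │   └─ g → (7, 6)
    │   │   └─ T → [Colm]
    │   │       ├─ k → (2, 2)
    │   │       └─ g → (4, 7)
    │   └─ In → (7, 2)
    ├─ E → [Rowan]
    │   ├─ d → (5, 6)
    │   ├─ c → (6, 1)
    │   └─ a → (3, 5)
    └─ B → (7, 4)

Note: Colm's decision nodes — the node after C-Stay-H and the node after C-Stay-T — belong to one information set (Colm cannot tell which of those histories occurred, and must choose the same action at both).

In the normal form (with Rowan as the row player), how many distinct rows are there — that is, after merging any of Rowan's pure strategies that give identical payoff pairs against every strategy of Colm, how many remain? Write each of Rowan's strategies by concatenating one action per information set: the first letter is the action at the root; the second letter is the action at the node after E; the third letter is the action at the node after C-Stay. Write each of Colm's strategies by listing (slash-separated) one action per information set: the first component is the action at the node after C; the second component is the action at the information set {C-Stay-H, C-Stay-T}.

6

Rowan has 18 pure strategies: CdH, CdT, CcH, CcT, CaH, CaT, EdH, EdT, EcH, EcT, EaH, EaT, BdH, BdT, BcH, BcT, BaH, BaT. Columns: Stay/k, Stay/g, In/k, In/g.
{CdH, CcH, CaH} → row (2,2) (7,6) (7,2) (7,2)
{CdT, CcT, CaT} → row (2,2) (4,7) (7,2) (7,2)
{EdH, EdT} → row (5,6) (5,6) (5,6) (5,6)
{EcH, EcT} → row (6,1) (6,1) (6,1) (6,1)
{EaH, EaT} → row (3,5) (3,5) (3,5) (3,5)
{BdH, BdT, BcH, BcT, BaH, BaT} → row (7,4) (7,4) (7,4) (7,4)
That's 6 distinct rows out of 18 strategies.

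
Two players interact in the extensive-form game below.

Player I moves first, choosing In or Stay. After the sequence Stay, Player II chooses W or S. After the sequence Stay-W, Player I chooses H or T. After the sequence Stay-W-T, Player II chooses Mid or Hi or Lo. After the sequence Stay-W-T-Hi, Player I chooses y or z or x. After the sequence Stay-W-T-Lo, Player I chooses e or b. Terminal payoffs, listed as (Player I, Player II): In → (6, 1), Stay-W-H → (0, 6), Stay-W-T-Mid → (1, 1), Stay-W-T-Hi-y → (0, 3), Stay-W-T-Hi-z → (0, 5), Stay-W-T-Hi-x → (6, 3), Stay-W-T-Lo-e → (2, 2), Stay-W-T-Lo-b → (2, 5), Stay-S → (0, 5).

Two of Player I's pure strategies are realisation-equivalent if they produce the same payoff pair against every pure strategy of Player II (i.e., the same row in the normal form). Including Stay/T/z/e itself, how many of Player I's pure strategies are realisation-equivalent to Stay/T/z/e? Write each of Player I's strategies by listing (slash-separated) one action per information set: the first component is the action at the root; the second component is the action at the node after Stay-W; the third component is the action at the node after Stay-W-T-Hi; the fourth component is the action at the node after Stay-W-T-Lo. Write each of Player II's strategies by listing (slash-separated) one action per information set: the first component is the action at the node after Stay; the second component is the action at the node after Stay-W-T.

Row for Stay/T/z/e (columns W/Mid, W/Hi, W/Lo, S/Mid, S/Hi, S/Lo): (1,1) (0,5) (2,2) (0,5) (0,5) (0,5).
Every one of Player I's information sets is on the play path for some reply by Player II when Player I follows Stay/T/z/e.
Changing the action at any of them therefore changes at least one column, so only Stay/T/z/e itself gives this row.

1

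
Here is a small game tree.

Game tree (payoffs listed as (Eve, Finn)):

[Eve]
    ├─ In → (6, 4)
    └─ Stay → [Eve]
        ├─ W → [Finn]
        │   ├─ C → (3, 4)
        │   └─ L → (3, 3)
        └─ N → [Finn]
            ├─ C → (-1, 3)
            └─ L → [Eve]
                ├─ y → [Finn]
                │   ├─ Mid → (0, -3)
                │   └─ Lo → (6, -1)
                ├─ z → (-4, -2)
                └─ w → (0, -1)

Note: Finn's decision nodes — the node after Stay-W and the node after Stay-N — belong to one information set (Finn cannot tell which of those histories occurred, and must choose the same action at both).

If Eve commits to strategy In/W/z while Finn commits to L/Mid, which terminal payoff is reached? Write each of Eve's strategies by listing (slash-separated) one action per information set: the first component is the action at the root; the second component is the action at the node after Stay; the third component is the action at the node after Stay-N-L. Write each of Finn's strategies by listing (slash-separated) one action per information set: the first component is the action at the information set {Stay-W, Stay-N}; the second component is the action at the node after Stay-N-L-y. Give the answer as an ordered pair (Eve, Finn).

Trace the play path from the root:
  Eve plays In
→ terminal payoff (6, 4).
(Eve's choice at the node after Stay is never reached on this path, so it doesn't affect the outcome.)

(6, 4)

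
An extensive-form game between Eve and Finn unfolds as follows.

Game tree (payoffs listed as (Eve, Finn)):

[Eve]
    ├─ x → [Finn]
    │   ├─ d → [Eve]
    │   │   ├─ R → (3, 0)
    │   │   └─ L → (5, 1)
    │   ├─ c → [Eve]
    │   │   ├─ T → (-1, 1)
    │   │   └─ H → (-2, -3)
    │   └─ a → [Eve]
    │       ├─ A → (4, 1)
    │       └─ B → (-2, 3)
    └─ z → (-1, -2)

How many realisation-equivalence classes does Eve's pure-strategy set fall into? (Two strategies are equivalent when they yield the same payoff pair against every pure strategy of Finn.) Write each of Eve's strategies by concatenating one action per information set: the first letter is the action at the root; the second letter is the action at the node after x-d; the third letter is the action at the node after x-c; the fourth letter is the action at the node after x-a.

9

Eve has 16 pure strategies: xRTA, xRTB, xRHA, xRHB, xLTA, xLTB, xLHA, xLHB, zRTA, zRTB, zRHA, zRHB, zLTA, zLTB, zLHA, zLHB. Columns: d, c, a.
{xRTA} → row (3,0) (-1,1) (4,1)
{xRTB} → row (3,0) (-1,1) (-2,3)
{xRHA} → row (3,0) (-2,-3) (4,1)
{xRHB} → row (3,0) (-2,-3) (-2,3)
{xLTA} → row (5,1) (-1,1) (4,1)
{xLTB} → row (5,1) (-1,1) (-2,3)
{xLHA} → row (5,1) (-2,-3) (4,1)
{xLHB} → row (5,1) (-2,-3) (-2,3)
{zRTA, zRTB, zRHA, zRHB, zLTA, zLTB, zLHA, zLHB} → row (-1,-2) (-1,-2) (-1,-2)
That's 9 distinct rows out of 16 strategies.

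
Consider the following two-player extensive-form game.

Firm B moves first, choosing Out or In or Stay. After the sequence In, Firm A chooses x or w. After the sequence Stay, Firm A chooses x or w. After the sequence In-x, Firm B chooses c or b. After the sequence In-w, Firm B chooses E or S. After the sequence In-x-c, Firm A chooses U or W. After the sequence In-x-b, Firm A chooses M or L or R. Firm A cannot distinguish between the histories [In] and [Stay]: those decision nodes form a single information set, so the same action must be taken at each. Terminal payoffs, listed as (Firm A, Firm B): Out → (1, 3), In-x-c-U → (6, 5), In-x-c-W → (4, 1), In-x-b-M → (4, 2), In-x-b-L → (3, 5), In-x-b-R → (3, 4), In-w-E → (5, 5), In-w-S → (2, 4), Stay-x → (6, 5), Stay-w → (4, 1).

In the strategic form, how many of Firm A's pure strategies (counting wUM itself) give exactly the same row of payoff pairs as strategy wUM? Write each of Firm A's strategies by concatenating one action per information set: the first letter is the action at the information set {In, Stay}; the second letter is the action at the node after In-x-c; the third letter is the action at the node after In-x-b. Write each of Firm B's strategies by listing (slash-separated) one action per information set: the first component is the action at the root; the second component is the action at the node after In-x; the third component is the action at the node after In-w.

Row for wUM (columns Out/c/E, Out/c/S, Out/b/E, Out/b/S, In/c/E, In/c/S, In/b/E, In/b/S, Stay/c/E, Stay/c/S, Stay/b/E, Stay/b/S): (1,3) (1,3) (1,3) (1,3) (5,5) (2,4) (5,5) (2,4) (4,1) (4,1) (4,1) (4,1).
Under wUM, Firm A's choice at the node after In-x-c and at the node after In-x-b can never be reached regardless of what Firm B does, so varying those choices leaves every outcome unchanged.
Holding the reachable choices fixed and varying the unreachable ones freely already gives 2 × 3 = 6 equivalent strategies.
No other strategy reproduces this row, so those 6 are the full class: wUM, wUL, wUR, wWM, wWL, wWR.

6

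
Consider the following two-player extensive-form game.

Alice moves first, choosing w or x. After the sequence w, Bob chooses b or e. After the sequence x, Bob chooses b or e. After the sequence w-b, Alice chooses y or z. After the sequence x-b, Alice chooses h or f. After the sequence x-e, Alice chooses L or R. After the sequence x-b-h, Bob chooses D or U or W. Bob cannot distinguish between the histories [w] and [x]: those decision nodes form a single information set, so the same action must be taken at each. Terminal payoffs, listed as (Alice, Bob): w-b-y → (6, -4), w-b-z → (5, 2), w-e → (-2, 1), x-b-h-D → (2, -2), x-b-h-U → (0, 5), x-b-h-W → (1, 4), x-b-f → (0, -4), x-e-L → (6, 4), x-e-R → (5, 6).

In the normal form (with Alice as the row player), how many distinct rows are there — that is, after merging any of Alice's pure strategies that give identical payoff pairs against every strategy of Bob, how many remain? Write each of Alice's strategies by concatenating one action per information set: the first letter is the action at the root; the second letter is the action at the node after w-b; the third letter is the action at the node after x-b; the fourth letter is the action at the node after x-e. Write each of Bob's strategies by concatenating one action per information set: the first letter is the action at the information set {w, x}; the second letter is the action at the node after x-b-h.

Alice has 16 pure strategies: wyhL, wyhR, wyfL, wyfR, wzhL, wzhR, wzfL, wzfR, xyhL, xyhR, xyfL, xyfR, xzhL, xzhR, xzfL, xzfR. Columns: bD, bU, bW, eD, eU, eW.
{wyhL, wyhR, wyfL, wyfR} → row (6,-4) (6,-4) (6,-4) (-2,1) (-2,1) (-2,1)
{wzhL, wzhR, wzfL, wzfR} → row (5,2) (5,2) (5,2) (-2,1) (-2,1) (-2,1)
{xyhL, xzhL} → row (2,-2) (0,5) (1,4) (6,4) (6,4) (6,4)
{xyhR, xzhR} → row (2,-2) (0,5) (1,4) (5,6) (5,6) (5,6)
{xyfL, xzfL} → row (0,-4) (0,-4) (0,-4) (6,4) (6,4) (6,4)
{xyfR, xzfR} → row (0,-4) (0,-4) (0,-4) (5,6) (5,6) (5,6)
That's 6 distinct rows out of 16 strategies.

6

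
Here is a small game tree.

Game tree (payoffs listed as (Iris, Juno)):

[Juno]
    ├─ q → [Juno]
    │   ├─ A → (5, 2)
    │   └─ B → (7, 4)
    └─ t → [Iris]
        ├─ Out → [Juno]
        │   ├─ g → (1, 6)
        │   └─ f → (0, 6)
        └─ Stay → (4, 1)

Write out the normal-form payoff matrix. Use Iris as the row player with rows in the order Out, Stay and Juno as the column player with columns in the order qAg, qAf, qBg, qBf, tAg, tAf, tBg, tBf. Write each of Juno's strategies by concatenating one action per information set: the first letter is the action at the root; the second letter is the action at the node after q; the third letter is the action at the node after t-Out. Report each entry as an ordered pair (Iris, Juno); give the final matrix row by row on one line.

Out: (5,2) (5,2) (7,4) (7,4) (1,6) (0,6) (1,6) (0,6) | Stay: (5,2) (5,2) (7,4) (7,4) (4,1) (4,1) (4,1) (4,1)

Row Out: qAg→(5,2), qAf→(5,2), qBg→(7,4), qBf→(7,4), tAg→(1,6), tAf→(0,6), tBg→(1,6), tBf→(0,6)
Row Stay: qAg→(5,2), qAf→(5,2), qBg→(7,4), qBf→(7,4), tAg→(4,1), tAf→(4,1), tBg→(4,1), tBf→(4,1)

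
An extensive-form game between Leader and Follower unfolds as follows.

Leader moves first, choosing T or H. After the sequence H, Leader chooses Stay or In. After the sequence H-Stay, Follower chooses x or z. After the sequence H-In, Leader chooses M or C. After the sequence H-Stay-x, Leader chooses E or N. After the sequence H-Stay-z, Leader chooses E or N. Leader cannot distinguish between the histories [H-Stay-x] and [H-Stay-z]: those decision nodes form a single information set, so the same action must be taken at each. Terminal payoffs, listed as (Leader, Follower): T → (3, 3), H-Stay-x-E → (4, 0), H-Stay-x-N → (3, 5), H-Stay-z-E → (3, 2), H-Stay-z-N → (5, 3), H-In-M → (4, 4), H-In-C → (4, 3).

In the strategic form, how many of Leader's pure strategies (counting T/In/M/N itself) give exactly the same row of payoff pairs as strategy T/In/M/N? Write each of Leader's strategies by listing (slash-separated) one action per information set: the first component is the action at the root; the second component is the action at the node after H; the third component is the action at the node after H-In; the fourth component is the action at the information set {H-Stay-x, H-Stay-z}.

Row for T/In/M/N (columns x, z): (3,3) (3,3).
Under T/In/M/N, Leader's choice at the node after H and at the node after H-In and at the information set {H-Stay-x, H-Stay-z} can never be reached regardless of what Follower does, so varying those choices leaves every outcome unchanged.
Holding the reachable choices fixed and varying the unreachable ones freely already gives 2 × 2 × 2 = 8 equivalent strategies.
No other strategy reproduces this row, so those 8 are the full class: T/Stay/M/E, T/Stay/M/N, T/Stay/C/E, T/Stay/C/N, T/In/M/E, T/In/M/N, T/In/C/E, T/In/C/N.

8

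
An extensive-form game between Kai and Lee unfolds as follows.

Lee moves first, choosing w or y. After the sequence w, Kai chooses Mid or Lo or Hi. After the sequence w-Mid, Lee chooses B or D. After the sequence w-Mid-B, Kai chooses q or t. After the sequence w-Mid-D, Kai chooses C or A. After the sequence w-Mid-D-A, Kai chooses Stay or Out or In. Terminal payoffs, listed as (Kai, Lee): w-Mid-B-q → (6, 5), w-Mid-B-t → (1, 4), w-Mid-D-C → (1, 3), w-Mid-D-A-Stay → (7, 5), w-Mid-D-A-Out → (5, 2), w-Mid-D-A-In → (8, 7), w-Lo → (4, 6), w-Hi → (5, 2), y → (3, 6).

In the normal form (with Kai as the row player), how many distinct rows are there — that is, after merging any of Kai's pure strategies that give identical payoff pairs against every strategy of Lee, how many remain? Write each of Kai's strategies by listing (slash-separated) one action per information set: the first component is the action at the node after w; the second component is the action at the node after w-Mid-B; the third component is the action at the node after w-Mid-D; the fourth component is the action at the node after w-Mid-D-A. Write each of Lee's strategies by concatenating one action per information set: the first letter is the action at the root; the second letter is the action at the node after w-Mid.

Kai has 36 pure strategies: Mid/q/C/Stay, Mid/q/C/Out, Mid/q/C/In, Mid/q/A/Stay, Mid/q/A/Out, Mid/q/A/In, Mid/t/C/Stay, Mid/t/C/Out, Mid/t/C/In, Mid/t/A/Stay, Mid/t/A/Out, Mid/t/A/In, Lo/q/C/Stay, Lo/q/C/Out, Lo/q/C/In, Lo/q/A/Stay, Lo/q/A/Out, Lo/q/A/In, Lo/t/C/Stay, Lo/t/C/Out, Lo/t/C/In, Lo/t/A/Stay, Lo/t/A/Out, Lo/t/A/In, Hi/q/C/Stay, Hi/q/C/Out, Hi/q/C/In, Hi/q/A/Stay, Hi/q/A/Out, Hi/q/A/In, Hi/t/C/Stay, Hi/t/C/Out, Hi/t/C/In, Hi/t/A/Stay, Hi/t/A/Out, Hi/t/A/In. Columns: wB, wD, yB, yD.
{Mid/q/C/Stay, Mid/q/C/Out, Mid/q/C/In} → row (6,5) (1,3) (3,6) (3,6)
{Mid/q/A/Stay} → row (6,5) (7,5) (3,6) (3,6)
{Mid/q/A/Out} → row (6,5) (5,2) (3,6) (3,6)
{Mid/q/A/In} → row (6,5) (8,7) (3,6) (3,6)
{Mid/t/C/Stay, Mid/t/C/Out, Mid/t/C/In} → row (1,4) (1,3) (3,6) (3,6)
{Mid/t/A/Stay} → row (1,4) (7,5) (3,6) (3,6)
{Mid/t/A/Out} → row (1,4) (5,2) (3,6) (3,6)
{Mid/t/A/In} → row (1,4) (8,7) (3,6) (3,6)
{Lo/q/C/Stay, Lo/q/C/Out, Lo/q/C/In, Lo/q/A/Stay, Lo/q/A/Out, Lo/q/A/In, Lo/t/C/Stay, Lo/t/C/Out, Lo/t/C/In, Lo/t/A/Stay, Lo/t/A/Out, Lo/t/A/In} → row (4,6) (4,6) (3,6) (3,6)
{Hi/q/C/Stay, Hi/q/C/Out, Hi/q/C/In, Hi/q/A/Stay, Hi/q/A/Out, Hi/q/A/In, Hi/t/C/Stay, Hi/t/C/Out, Hi/t/C/In, Hi/t/A/Stay, Hi/t/A/Out, Hi/t/A/In} → row (5,2) (5,2) (3,6) (3,6)
That's 10 distinct rows out of 36 strategies.

10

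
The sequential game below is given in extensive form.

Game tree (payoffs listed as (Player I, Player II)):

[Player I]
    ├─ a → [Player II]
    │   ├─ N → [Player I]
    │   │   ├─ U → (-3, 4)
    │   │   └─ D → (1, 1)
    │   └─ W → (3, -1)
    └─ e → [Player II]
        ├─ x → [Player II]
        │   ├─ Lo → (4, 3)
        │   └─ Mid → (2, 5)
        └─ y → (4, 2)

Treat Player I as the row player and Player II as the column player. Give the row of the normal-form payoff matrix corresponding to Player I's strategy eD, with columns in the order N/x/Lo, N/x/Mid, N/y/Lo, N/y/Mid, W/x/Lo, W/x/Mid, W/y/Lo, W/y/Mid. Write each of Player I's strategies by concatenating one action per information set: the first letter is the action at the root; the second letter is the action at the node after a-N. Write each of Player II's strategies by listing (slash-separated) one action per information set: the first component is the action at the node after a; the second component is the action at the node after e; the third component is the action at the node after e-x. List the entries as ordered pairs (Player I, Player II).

vs N/x/Lo: Player I plays e → Player II plays x at [e] → Player II plays Lo at [e-x] → (4, 3)
vs N/x/Mid: Player I plays e → Player II plays x at [e] → Player II plays Mid at [e-x] → (2, 5)
vs N/y/Lo: Player I plays e → Player II plays y at [e] → (4, 2)
vs N/y/Mid: Player I plays e → Player II plays y at [e] → (4, 2)
vs W/x/Lo: Player I plays e → Player II plays x at [e] → Player II plays Lo at [e-x] → (4, 3)
vs W/x/Mid: Player I plays e → Player II plays x at [e] → Player II plays Mid at [e-x] → (2, 5)
vs W/y/Lo: Player I plays e → Player II plays y at [e] → (4, 2)
vs W/y/Mid: Player I plays e → Player II plays y at [e] → (4, 2)

(4,3) (2,5) (4,2) (4,2) (4,3) (2,5) (4,2) (4,2)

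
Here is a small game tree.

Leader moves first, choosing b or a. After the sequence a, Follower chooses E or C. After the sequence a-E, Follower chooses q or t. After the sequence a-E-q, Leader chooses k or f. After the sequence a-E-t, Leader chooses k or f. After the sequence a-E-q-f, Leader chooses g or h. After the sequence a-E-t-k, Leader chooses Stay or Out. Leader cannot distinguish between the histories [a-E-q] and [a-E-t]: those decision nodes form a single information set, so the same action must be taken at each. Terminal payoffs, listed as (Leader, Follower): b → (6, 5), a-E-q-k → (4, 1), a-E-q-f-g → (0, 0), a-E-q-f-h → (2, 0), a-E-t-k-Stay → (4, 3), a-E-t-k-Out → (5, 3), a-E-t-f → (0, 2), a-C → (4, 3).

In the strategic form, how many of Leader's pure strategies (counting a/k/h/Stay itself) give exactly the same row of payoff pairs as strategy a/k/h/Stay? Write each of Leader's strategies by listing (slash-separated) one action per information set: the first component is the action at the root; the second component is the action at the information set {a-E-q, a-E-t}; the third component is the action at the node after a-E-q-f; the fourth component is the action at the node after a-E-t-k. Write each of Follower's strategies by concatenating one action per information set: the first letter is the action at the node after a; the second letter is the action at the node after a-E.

2

Row for a/k/h/Stay (columns Eq, Et, Cq, Ct): (4,1) (4,3) (4,3) (4,3).
Under a/k/h/Stay, Leader's choice at the node after a-E-q-f can never be reached regardless of what Follower does, so varying those choices leaves every outcome unchanged.
Holding the reachable choices fixed and varying the unreachable one freely already gives 2 equivalent strategies.
No other strategy reproduces this row, so those 2 are the full class: a/k/g/Stay, a/k/h/Stay.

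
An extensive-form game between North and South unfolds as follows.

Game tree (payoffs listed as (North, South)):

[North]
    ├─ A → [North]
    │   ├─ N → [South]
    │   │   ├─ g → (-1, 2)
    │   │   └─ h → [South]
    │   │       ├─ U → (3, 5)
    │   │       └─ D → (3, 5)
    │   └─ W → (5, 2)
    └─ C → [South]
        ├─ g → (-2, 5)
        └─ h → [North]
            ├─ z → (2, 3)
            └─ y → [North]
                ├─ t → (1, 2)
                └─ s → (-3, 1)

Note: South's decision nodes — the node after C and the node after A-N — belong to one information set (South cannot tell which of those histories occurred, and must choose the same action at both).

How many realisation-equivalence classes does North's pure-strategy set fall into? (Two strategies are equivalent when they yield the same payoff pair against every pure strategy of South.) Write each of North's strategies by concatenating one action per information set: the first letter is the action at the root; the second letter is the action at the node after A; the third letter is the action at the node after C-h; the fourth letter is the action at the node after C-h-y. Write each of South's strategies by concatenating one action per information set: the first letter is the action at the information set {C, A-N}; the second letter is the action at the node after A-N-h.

5

North has 16 pure strategies: ANzt, ANzs, ANyt, ANys, AWzt, AWzs, AWyt, AWys, CNzt, CNzs, CNyt, CNys, CWzt, CWzs, CWyt, CWys. Columns: gU, gD, hU, hD.
{ANzt, ANzs, ANyt, ANys} → row (-1,2) (-1,2) (3,5) (3,5)
{AWzt, AWzs, AWyt, AWys} → row (5,2) (5,2) (5,2) (5,2)
{CNzt, CNzs, CWzt, CWzs} → row (-2,5) (-2,5) (2,3) (2,3)
{CNyt, CWyt} → row (-2,5) (-2,5) (1,2) (1,2)
{CNys, CWys} → row (-2,5) (-2,5) (-3,1) (-3,1)
That's 5 distinct rows out of 16 strategies.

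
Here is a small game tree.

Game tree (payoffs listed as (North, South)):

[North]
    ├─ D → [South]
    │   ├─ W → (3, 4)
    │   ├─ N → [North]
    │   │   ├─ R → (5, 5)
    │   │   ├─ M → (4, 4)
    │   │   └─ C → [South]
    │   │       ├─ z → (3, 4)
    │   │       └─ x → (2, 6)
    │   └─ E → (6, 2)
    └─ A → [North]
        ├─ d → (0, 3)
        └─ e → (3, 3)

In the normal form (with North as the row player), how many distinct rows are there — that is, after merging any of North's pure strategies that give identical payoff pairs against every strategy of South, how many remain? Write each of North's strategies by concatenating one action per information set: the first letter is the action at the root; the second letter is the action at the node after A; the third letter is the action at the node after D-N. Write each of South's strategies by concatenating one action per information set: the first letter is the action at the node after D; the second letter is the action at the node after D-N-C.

North has 12 pure strategies: DdR, DdM, DdC, DeR, DeM, DeC, AdR, AdM, AdC, AeR, AeM, AeC. Columns: Wz, Wx, Nz, Nx, Ez, Ex.
{DdR, DeR} → row (3,4) (3,4) (5,5) (5,5) (6,2) (6,2)
{DdM, DeM} → row (3,4) (3,4) (4,4) (4,4) (6,2) (6,2)
{DdC, DeC} → row (3,4) (3,4) (3,4) (2,6) (6,2) (6,2)
{AdR, AdM, AdC} → row (0,3) (0,3) (0,3) (0,3) (0,3) (0,3)
{AeR, AeM, AeC} → row (3,3) (3,3) (3,3) (3,3) (3,3) (3,3)
That's 5 distinct rows out of 12 strategies.

5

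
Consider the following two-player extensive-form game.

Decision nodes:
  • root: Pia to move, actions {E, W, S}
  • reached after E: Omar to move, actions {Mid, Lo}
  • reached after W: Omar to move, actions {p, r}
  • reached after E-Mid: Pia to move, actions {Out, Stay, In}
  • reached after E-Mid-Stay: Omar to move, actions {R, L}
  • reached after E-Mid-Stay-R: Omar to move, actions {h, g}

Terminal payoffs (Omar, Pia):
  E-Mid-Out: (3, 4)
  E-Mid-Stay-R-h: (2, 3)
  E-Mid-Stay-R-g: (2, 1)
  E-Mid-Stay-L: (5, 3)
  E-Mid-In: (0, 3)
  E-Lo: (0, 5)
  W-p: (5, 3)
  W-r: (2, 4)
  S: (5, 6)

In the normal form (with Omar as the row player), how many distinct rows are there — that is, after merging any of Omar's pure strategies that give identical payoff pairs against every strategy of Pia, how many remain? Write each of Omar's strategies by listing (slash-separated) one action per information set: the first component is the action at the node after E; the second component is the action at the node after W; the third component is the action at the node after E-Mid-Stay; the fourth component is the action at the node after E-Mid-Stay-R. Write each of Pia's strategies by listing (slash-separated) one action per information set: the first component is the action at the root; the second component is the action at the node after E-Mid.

Omar has 16 pure strategies: Mid/p/R/h, Mid/p/R/g, Mid/p/L/h, Mid/p/L/g, Mid/r/R/h, Mid/r/R/g, Mid/r/L/h, Mid/r/L/g, Lo/p/R/h, Lo/p/R/g, Lo/p/L/h, Lo/p/L/g, Lo/r/R/h, Lo/r/R/g, Lo/r/L/h, Lo/r/L/g. Columns: E/Out, E/Stay, E/In, W/Out, W/Stay, W/In, S/Out, S/Stay, S/In.
{Mid/p/R/h} → row (3,4) (2,3) (0,3) (5,3) (5,3) (5,3) (5,6) (5,6) (5,6)
{Mid/p/R/g} → row (3,4) (2,1) (0,3) (5,3) (5,3) (5,3) (5,6) (5,6) (5,6)
{Mid/p/L/h, Mid/p/L/g} → row (3,4) (5,3) (0,3) (5,3) (5,3) (5,3) (5,6) (5,6) (5,6)
{Mid/r/R/h} → row (3,4) (2,3) (0,3) (2,4) (2,4) (2,4) (5,6) (5,6) (5,6)
{Mid/r/R/g} → row (3,4) (2,1) (0,3) (2,4) (2,4) (2,4) (5,6) (5,6) (5,6)
{Mid/r/L/h, Mid/r/L/g} → row (3,4) (5,3) (0,3) (2,4) (2,4) (2,4) (5,6) (5,6) (5,6)
{Lo/p/R/h, Lo/p/R/g, Lo/p/L/h, Lo/p/L/g} → row (0,5) (0,5) (0,5) (5,3) (5,3) (5,3) (5,6) (5,6) (5,6)
{Lo/r/R/h, Lo/r/R/g, Lo/r/L/h, Lo/r/L/g} → row (0,5) (0,5) (0,5) (2,4) (2,4) (2,4) (5,6) (5,6) (5,6)
That's 8 distinct rows out of 16 strategies.

8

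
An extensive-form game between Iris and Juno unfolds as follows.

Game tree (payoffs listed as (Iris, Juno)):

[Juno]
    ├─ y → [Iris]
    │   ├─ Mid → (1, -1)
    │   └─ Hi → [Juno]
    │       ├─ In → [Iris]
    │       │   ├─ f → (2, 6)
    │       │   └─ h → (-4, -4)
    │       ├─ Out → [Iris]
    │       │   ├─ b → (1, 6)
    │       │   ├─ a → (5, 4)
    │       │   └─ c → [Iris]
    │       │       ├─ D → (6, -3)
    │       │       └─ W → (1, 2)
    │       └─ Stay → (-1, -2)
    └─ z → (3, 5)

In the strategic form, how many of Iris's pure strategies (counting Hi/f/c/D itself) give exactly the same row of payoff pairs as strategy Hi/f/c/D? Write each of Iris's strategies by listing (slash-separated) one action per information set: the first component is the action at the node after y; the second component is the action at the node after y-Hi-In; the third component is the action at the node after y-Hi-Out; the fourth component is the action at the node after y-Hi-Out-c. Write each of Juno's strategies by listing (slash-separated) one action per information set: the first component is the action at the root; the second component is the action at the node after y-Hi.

Row for Hi/f/c/D (columns y/In, y/Out, y/Stay, z/In, z/Out, z/Stay): (2,6) (6,-3) (-1,-2) (3,5) (3,5) (3,5).
Every one of Iris's information sets is on the play path for some reply by Juno when Iris follows Hi/f/c/D.
Changing the action at any of them therefore changes at least one column, so only Hi/f/c/D itself gives this row.

1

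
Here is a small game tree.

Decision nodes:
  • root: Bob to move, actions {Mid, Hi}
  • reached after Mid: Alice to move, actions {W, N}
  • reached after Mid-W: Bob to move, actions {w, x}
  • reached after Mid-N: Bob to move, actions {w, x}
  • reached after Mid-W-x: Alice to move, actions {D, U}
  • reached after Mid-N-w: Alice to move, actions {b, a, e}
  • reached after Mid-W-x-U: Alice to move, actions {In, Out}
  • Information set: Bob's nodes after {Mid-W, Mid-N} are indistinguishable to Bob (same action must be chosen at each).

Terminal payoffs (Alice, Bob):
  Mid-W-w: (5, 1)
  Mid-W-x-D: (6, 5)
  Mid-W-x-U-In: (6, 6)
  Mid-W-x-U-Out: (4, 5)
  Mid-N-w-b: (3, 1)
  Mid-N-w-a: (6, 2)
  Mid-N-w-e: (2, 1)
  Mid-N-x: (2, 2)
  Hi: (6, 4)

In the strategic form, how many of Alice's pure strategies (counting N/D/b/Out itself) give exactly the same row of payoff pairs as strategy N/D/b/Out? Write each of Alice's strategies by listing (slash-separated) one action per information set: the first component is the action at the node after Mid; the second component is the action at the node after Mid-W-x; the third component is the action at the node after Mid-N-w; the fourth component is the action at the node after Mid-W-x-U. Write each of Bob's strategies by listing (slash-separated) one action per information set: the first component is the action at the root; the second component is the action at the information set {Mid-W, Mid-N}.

Row for N/D/b/Out (columns Mid/w, Mid/x, Hi/w, Hi/x): (3,1) (2,2) (6,4) (6,4).
Under N/D/b/Out, Alice's choice at the node after Mid-W-x and at the node after Mid-W-x-U can never be reached regardless of what Bob does, so varying those choices leaves every outcome unchanged.
Holding the reachable choices fixed and varying the unreachable ones freely already gives 2 × 2 = 4 equivalent strategies.
No other strategy reproduces this row, so those 4 are the full class: N/D/b/In, N/D/b/Out, N/U/b/In, N/U/b/Out.

4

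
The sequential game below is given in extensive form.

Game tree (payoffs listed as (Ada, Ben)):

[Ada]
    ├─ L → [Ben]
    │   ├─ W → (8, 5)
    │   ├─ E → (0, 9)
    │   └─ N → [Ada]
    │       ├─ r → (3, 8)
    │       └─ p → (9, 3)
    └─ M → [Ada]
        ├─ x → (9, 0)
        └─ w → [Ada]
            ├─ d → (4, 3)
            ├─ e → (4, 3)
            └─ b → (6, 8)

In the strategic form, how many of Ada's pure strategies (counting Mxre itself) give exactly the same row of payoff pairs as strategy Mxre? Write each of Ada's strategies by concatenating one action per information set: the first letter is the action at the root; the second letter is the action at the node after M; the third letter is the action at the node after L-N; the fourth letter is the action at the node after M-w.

Row for Mxre (columns W, E, N): (9,0) (9,0) (9,0).
Under Mxre, Ada's choice at the node after L-N and at the node after M-w can never be reached regardless of what Ben does, so varying those choices leaves every outcome unchanged.
Holding the reachable choices fixed and varying the unreachable ones freely already gives 2 × 3 = 6 equivalent strategies.
No other strategy reproduces this row, so those 6 are the full class: Mxrd, Mxre, Mxrb, Mxpd, Mxpe, Mxpb.

6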